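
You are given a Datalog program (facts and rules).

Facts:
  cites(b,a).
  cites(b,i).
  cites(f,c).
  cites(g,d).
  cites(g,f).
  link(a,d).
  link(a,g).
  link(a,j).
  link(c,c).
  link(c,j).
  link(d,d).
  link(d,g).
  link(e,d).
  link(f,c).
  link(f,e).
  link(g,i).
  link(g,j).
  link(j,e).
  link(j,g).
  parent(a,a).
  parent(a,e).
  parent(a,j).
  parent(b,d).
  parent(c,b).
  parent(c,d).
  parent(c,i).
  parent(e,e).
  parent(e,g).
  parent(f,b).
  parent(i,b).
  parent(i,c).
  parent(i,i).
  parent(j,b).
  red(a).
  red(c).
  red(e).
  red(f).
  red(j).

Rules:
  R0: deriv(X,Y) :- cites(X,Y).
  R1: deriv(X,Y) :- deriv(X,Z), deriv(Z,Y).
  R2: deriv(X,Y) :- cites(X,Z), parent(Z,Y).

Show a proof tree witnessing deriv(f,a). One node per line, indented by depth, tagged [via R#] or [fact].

deriv(f,a)  [via R1]
  deriv(f,b)  [via R2]
    cites(f,c)  [fact]
    parent(c,b)  [fact]
  deriv(b,a)  [via R0]
    cites(b,a)  [fact]

round 1: derive deriv(b,a) via R0 from cites(b,a)
round 1: derive deriv(b,i) via R0 from cites(b,i)
round 1: derive deriv(f,c) via R0 from cites(f,c)
round 1: derive deriv(g,d) via R0 from cites(g,d)
round 1: derive deriv(g,f) via R0 from cites(g,f)
round 1: derive deriv(b,b) via R2 from cites(b,i), parent(i,b)
round 1: derive deriv(b,c) via R2 from cites(b,i), parent(i,c)
round 1: derive deriv(b,e) via R2 from cites(b,a), parent(a,e)
round 1: derive deriv(b,j) via R2 from cites(b,a), parent(a,j)
round 1: derive deriv(f,b) via R2 from cites(f,c), parent(c,b)
round 1: derive deriv(f,d) via R2 from cites(f,c), parent(c,d)
round 1: derive deriv(f,i) via R2 from cites(f,c), parent(c,i)
round 1: derive deriv(g,b) via R2 from cites(g,f), parent(f,b)
round 2: derive deriv(f,a) via R1 from deriv(f,b), deriv(b,a)
round 2: derive deriv(f,e) via R1 from deriv(f,b), deriv(b,e)
round 2: derive deriv(f,j) via R1 from deriv(f,b), deriv(b,j)
round 2: derive deriv(g,a) via R1 from deriv(g,b), deriv(b,a)
round 2: derive deriv(g,c) via R1 from deriv(g,b), deriv(b,c)
round 2: derive deriv(g,e) via R1 from deriv(g,b), deriv(b,e)
round 2: derive deriv(g,i) via R1 from deriv(g,b), deriv(b,i)
round 2: derive deriv(g,j) via R1 from deriv(g,b), deriv(b,j)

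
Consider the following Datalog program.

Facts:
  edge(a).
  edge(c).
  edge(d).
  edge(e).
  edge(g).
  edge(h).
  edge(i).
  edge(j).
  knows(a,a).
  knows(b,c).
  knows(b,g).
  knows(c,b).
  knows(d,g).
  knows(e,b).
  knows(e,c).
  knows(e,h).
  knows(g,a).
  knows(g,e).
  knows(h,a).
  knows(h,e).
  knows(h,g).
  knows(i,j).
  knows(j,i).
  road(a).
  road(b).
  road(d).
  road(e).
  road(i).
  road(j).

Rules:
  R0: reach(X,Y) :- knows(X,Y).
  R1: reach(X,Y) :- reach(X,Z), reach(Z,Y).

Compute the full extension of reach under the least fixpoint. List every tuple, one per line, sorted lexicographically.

round 1: derive reach(a,a) via R0 from knows(a,a)
round 1: derive reach(b,c) via R0 from knows(b,c)
round 1: derive reach(b,g) via R0 from knows(b,g)
round 1: derive reach(c,b) via R0 from knows(c,b)
round 1: derive reach(d,g) via R0 from knows(d,g)
round 1: derive reach(e,b) via R0 from knows(e,b)
round 1: derive reach(e,c) via R0 from knows(e,c)
round 1: derive reach(e,h) via R0 from knows(e,h)
round 1: derive reach(g,a) via R0 from knows(g,a)
round 1: derive reach(g,e) via R0 from knows(g,e)
round 1: derive reach(h,a) via R0 from knows(h,a)
round 1: derive reach(h,e) via R0 from knows(h,e)
round 1: derive reach(h,g) via R0 from knows(h,g)
round 1: derive reach(i,j) via R0 from knows(i,j)
round 1: derive reach(j,i) via R0 from knows(j,i)
round 2: derive reach(b,a) via R1 from reach(b,g), reach(g,a)
round 2: derive reach(b,b) via R1 from reach(b,c), reach(c,b)
round 2: derive reach(b,e) via R1 from reach(b,g), reach(g,e)
round 2: derive reach(c,c) via R1 from reach(c,b), reach(b,c)
round 2: derive reach(c,g) via R1 from reach(c,b), reach(b,g)
round 2: derive reach(d,a) via R1 from reach(d,g), reach(g,a)
round 2: derive reach(d,e) via R1 from reach(d,g), reach(g,e)
round 2: derive reach(e,a) via R1 from reach(e,h), reach(h,a)
round 2: derive reach(e,e) via R1 from reach(e,h), reach(h,e)
round 2: derive reach(e,g) via R1 from reach(e,b), reach(b,g)
round 2: derive reach(g,b) via R1 from reach(g,e), reach(e,b)
round 2: derive reach(g,c) via R1 from reach(g,e), reach(e,c)
round 2: derive reach(g,h) via R1 from reach(g,e), reach(e,h)
round 2: derive reach(h,b) via R1 from reach(h,e), reach(e,b)
round 2: derive reach(h,c) via R1 from reach(h,e), reach(e,c)
round 2: derive reach(h,h) via R1 from reach(h,e), reach(e,h)
round 2: derive reach(i,i) via R1 from reach(i,j), reach(j,i)
round 2: derive reach(j,j) via R1 from reach(j,i), reach(i,j)
round 3: derive reach(b,h) via R1 from reach(b,e), reach(e,h)
round 3: derive reach(c,a) via R1 from reach(c,b), reach(b,a)
round 3: derive reach(c,e) via R1 from reach(c,b), reach(b,e)
round 3: derive reach(c,h) via R1 from reach(c,g), reach(g,h)
round 3: derive reach(d,b) via R1 from reach(d,e), reach(e,b)
round 3: derive reach(d,c) via R1 from reach(d,e), reach(e,c)
round 3: derive reach(d,h) via R1 from reach(d,e), reach(e,h)
round 3: derive reach(g,g) via R1 from reach(g,b), reach(b,g)

reach(a,a)
reach(b,a)
reach(b,b)
reach(b,c)
reach(b,e)
reach(b,g)
reach(b,h)
reach(c,a)
reach(c,b)
reach(c,c)
reach(c,e)
reach(c,g)
reach(c,h)
reach(d,a)
reach(d,b)
reach(d,c)
reach(d,e)
reach(d,g)
reach(d,h)
reach(e,a)
reach(e,b)
reach(e,c)
reach(e,e)
reach(e,g)
reach(e,h)
reach(g,a)
reach(g,b)
reach(g,c)
reach(g,e)
reach(g,g)
reach(g,h)
reach(h,a)
reach(h,b)
reach(h,c)
reach(h,e)
reach(h,g)
reach(h,h)
reach(i,i)
reach(i,j)
reach(j,i)
reach(j,j)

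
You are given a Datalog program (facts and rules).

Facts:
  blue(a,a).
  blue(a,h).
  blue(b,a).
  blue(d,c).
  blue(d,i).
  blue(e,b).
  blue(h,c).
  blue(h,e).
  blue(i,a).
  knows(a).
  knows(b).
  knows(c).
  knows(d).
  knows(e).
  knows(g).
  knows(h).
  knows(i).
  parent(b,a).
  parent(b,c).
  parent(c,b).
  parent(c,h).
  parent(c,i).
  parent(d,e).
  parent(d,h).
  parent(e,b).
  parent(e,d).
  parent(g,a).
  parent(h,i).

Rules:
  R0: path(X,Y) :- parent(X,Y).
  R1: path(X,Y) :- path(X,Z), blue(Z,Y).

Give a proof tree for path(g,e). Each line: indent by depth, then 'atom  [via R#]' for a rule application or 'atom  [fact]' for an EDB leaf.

round 1: derive path(b,a) via R0 from parent(b,a)
round 1: derive path(b,c) via R0 from parent(b,c)
round 1: derive path(c,b) via R0 from parent(c,b)
round 1: derive path(c,h) via R0 from parent(c,h)
round 1: derive path(c,i) via R0 from parent(c,i)
round 1: derive path(d,e) via R0 from parent(d,e)
round 1: derive path(d,h) via R0 from parent(d,h)
round 1: derive path(e,b) via R0 from parent(e,b)
round 1: derive path(e,d) via R0 from parent(e,d)
round 1: derive path(g,a) via R0 from parent(g,a)
round 1: derive path(h,i) via R0 from parent(h,i)
round 2: derive path(b,h) via R1 from path(b,a), blue(a,h)
round 2: derive path(c,a) via R1 from path(c,b), blue(b,a)
round 2: derive path(c,c) via R1 from path(c,h), blue(h,c)
round 2: derive path(c,e) via R1 from path(c,h), blue(h,e)
round 2: derive path(d,b) via R1 from path(d,e), blue(e,b)
round 2: derive path(d,c) via R1 from path(d,h), blue(h,c)
round 2: derive path(e,a) via R1 from path(e,b), blue(b,a)
round 2: derive path(e,c) via R1 from path(e,d), blue(d,c)
round 2: derive path(e,i) via R1 from path(e,d), blue(d,i)
round 2: derive path(g,h) via R1 from path(g,a), blue(a,h)
round 2: derive path(h,a) via R1 from path(h,i), blue(i,a)
round 3: derive path(b,e) via R1 from path(b,h), blue(h,e)
round 3: derive path(d,a) via R1 from path(d,b), blue(b,a)
round 3: derive path(e,h) via R1 from path(e,a), blue(a,h)
round 3: derive path(g,c) via R1 from path(g,h), blue(h,c)
round 3: derive path(g,e) via R1 from path(g,h), blue(h,e)
round 3: derive path(h,h) via R1 from path(h,a), blue(a,h)
round 4: derive path(b,b) via R1 from path(b,e), blue(e,b)
round 4: derive path(e,e) via R1 from path(e,h), blue(h,e)
round 4: derive path(g,b) via R1 from path(g,e), blue(e,b)
round 4: derive path(h,c) via R1 from path(h,h), blue(h,c)
round 4: derive path(h,e) via R1 from path(h,h), blue(h,e)
round 5: derive path(h,b) via R1 from path(h,e), blue(e,b)

path(g,e)  [via R1]
  path(g,h)  [via R1]
    path(g,a)  [via R0]
      parent(g,a)  [fact]
    blue(a,h)  [fact]
  blue(h,e)  [fact]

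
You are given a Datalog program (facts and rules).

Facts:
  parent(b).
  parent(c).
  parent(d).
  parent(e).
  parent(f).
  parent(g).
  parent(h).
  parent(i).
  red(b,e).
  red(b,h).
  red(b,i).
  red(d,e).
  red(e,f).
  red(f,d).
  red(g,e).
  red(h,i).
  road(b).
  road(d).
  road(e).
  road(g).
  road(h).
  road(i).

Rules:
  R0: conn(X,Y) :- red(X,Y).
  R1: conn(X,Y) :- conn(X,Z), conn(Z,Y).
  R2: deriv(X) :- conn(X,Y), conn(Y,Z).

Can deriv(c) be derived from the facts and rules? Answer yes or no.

no

round 1: derive conn(b,e) via R0 from red(b,e)
round 1: derive conn(b,h) via R0 from red(b,h)
round 1: derive conn(b,i) via R0 from red(b,i)
round 1: derive conn(d,e) via R0 from red(d,e)
round 1: derive conn(e,f) via R0 from red(e,f)
round 1: derive conn(f,d) via R0 from red(f,d)
round 1: derive conn(g,e) via R0 from red(g,e)
round 1: derive conn(h,i) via R0 from red(h,i)
round 2: derive conn(b,f) via R1 from conn(b,e), conn(e,f)
round 2: derive conn(d,f) via R1 from conn(d,e), conn(e,f)
round 2: derive conn(e,d) via R1 from conn(e,f), conn(f,d)
round 2: derive conn(f,e) via R1 from conn(f,d), conn(d,e)
round 2: derive conn(g,f) via R1 from conn(g,e), conn(e,f)
round 2: derive deriv(b) via R2 from conn(b,e), conn(e,f)
round 2: derive deriv(d) via R2 from conn(d,e), conn(e,f)
round 2: derive deriv(e) via R2 from conn(e,f), conn(f,d)
round 2: derive deriv(f) via R2 from conn(f,d), conn(d,e)
round 2: derive deriv(g) via R2 from conn(g,e), conn(e,f)
round 3: derive conn(b,d) via R1 from conn(b,e), conn(e,d)
round 3: derive conn(d,d) via R1 from conn(d,e), conn(e,d)
round 3: derive conn(e,e) via R1 from conn(e,d), conn(d,e)
round 3: derive conn(f,f) via R1 from conn(f,d), conn(d,f)
round 3: derive conn(g,d) via R1 from conn(g,e), conn(e,d)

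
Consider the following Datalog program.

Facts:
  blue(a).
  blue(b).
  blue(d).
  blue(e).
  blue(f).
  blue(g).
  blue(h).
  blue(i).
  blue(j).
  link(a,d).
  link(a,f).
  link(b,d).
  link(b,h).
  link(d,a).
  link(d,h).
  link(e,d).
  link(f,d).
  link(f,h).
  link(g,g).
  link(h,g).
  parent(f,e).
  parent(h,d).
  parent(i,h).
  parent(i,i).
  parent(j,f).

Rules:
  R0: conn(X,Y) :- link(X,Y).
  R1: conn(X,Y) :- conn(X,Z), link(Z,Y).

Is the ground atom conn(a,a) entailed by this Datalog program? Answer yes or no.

round 1: derive conn(a,d) via R0 from link(a,d)
round 1: derive conn(a,f) via R0 from link(a,f)
round 1: derive conn(b,d) via R0 from link(b,d)
round 1: derive conn(b,h) via R0 from link(b,h)
round 1: derive conn(d,a) via R0 from link(d,a)
round 1: derive conn(d,h) via R0 from link(d,h)
round 1: derive conn(e,d) via R0 from link(e,d)
round 1: derive conn(f,d) via R0 from link(f,d)
round 1: derive conn(f,h) via R0 from link(f,h)
round 1: derive conn(g,g) via R0 from link(g,g)
round 1: derive conn(h,g) via R0 from link(h,g)
round 2: derive conn(a,a) via R1 from conn(a,d), link(d,a)
round 2: derive conn(a,h) via R1 from conn(a,d), link(d,h)
round 2: derive conn(b,a) via R1 from conn(b,d), link(d,a)
round 2: derive conn(b,g) via R1 from conn(b,h), link(h,g)
round 2: derive conn(d,d) via R1 from conn(d,a), link(a,d)
round 2: derive conn(d,f) via R1 from conn(d,a), link(a,f)
round 2: derive conn(d,g) via R1 from conn(d,h), link(h,g)
round 2: derive conn(e,a) via R1 from conn(e,d), link(d,a)
round 2: derive conn(e,h) via R1 from conn(e,d), link(d,h)
round 2: derive conn(f,a) via R1 from conn(f,d), link(d,a)
round 2: derive conn(f,g) via R1 from conn(f,h), link(h,g)
round 3: derive conn(a,g) via R1 from conn(a,h), link(h,g)
round 3: derive conn(b,f) via R1 from conn(b,a), link(a,f)
round 3: derive conn(e,f) via R1 from conn(e,a), link(a,f)
round 3: derive conn(e,g) via R1 from conn(e,h), link(h,g)
round 3: derive conn(f,f) via R1 from conn(f,a), link(a,f)

yes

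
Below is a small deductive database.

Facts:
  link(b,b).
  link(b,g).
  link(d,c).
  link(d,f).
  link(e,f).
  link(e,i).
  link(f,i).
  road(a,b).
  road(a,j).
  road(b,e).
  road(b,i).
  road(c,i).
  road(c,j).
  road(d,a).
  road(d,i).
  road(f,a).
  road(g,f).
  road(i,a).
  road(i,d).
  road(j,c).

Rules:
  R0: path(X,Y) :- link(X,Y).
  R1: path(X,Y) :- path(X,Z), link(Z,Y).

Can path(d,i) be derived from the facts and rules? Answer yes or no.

round 1: derive path(b,b) via R0 from link(b,b)
round 1: derive path(b,g) via R0 from link(b,g)
round 1: derive path(d,c) via R0 from link(d,c)
round 1: derive path(d,f) via R0 from link(d,f)
round 1: derive path(e,f) via R0 from link(e,f)
round 1: derive path(e,i) via R0 from link(e,i)
round 1: derive path(f,i) via R0 from link(f,i)
round 2: derive path(d,i) via R1 from path(d,f), link(f,i)

yes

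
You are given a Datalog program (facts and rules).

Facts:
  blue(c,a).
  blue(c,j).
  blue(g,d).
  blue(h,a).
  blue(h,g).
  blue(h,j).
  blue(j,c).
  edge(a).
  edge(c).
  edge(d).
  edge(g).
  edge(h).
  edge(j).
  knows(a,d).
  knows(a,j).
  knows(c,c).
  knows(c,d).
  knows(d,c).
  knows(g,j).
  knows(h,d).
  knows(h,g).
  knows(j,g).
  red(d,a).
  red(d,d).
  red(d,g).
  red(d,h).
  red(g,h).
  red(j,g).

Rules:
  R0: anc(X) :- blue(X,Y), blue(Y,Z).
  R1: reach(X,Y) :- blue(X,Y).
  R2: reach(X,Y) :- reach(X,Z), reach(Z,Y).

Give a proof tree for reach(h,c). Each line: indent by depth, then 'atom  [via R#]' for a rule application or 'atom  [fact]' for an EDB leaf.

reach(h,c)  [via R2]
  reach(h,j)  [via R1]
    blue(h,j)  [fact]
  reach(j,c)  [via R1]
    blue(j,c)  [fact]

round 1: derive reach(c,a) via R1 from blue(c,a)
round 1: derive reach(c,j) via R1 from blue(c,j)
round 1: derive reach(g,d) via R1 from blue(g,d)
round 1: derive reach(h,a) via R1 from blue(h,a)
round 1: derive reach(h,g) via R1 from blue(h,g)
round 1: derive reach(h,j) via R1 from blue(h,j)
round 1: derive reach(j,c) via R1 from blue(j,c)
round 2: derive reach(c,c) via R2 from reach(c,j), reach(j,c)
round 2: derive reach(h,c) via R2 from reach(h,j), reach(j,c)
round 2: derive reach(h,d) via R2 from reach(h,g), reach(g,d)
round 2: derive reach(j,a) via R2 from reach(j,c), reach(c,a)
round 2: derive reach(j,j) via R2 from reach(j,c), reach(c,j)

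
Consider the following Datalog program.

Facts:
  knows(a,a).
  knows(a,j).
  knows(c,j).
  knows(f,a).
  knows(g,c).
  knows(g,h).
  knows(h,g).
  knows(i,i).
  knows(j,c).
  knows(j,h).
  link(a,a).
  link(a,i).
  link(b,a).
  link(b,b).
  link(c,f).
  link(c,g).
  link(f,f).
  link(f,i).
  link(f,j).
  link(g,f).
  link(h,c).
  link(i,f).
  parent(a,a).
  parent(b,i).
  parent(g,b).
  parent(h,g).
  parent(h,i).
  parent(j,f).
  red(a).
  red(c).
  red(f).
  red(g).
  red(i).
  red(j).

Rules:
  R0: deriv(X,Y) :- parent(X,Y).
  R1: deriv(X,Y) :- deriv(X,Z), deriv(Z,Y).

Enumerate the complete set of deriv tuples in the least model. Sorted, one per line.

round 1: derive deriv(a,a) via R0 from parent(a,a)
round 1: derive deriv(b,i) via R0 from parent(b,i)
round 1: derive deriv(g,b) via R0 from parent(g,b)
round 1: derive deriv(h,g) via R0 from parent(h,g)
round 1: derive deriv(h,i) via R0 from parent(h,i)
round 1: derive deriv(j,f) via R0 from parent(j,f)
round 2: derive deriv(g,i) via R1 from deriv(g,b), deriv(b,i)
round 2: derive deriv(h,b) via R1 from deriv(h,g), deriv(g,b)

deriv(a,a)
deriv(b,i)
deriv(g,b)
deriv(g,i)
deriv(h,b)
deriv(h,g)
deriv(h,i)
deriv(j,f)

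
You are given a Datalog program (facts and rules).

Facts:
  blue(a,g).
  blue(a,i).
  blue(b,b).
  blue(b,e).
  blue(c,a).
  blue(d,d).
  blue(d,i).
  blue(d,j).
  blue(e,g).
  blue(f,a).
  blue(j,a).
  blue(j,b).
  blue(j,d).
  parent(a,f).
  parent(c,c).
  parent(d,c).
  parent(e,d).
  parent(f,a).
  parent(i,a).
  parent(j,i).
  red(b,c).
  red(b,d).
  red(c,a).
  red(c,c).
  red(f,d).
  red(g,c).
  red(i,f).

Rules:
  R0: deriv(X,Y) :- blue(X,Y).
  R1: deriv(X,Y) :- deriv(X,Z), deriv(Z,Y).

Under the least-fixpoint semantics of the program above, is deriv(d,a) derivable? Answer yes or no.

round 1: derive deriv(a,g) via R0 from blue(a,g)
round 1: derive deriv(a,i) via R0 from blue(a,i)
round 1: derive deriv(b,b) via R0 from blue(b,b)
round 1: derive deriv(b,e) via R0 from blue(b,e)
round 1: derive deriv(c,a) via R0 from blue(c,a)
round 1: derive deriv(d,d) via R0 from blue(d,d)
round 1: derive deriv(d,i) via R0 from blue(d,i)
round 1: derive deriv(d,j) via R0 from blue(d,j)
round 1: derive deriv(e,g) via R0 from blue(e,g)
round 1: derive deriv(f,a) via R0 from blue(f,a)
round 1: derive deriv(j,a) via R0 from blue(j,a)
round 1: derive deriv(j,b) via R0 from blue(j,b)
round 1: derive deriv(j,d) via R0 from blue(j,d)
round 2: derive deriv(b,g) via R1 from deriv(b,e), deriv(e,g)
round 2: derive deriv(c,g) via R1 from deriv(c,a), deriv(a,g)
round 2: derive deriv(c,i) via R1 from deriv(c,a), deriv(a,i)
round 2: derive deriv(d,a) via R1 from deriv(d,j), deriv(j,a)
round 2: derive deriv(d,b) via R1 from deriv(d,j), deriv(j,b)
round 2: derive deriv(f,g) via R1 from deriv(f,a), deriv(a,g)
round 2: derive deriv(f,i) via R1 from deriv(f,a), deriv(a,i)
round 2: derive deriv(j,e) via R1 from deriv(j,b), deriv(b,e)
round 2: derive deriv(j,g) via R1 from deriv(j,a), deriv(a,g)
round 2: derive deriv(j,i) via R1 from deriv(j,a), deriv(a,i)
round 2: derive deriv(j,j) via R1 from deriv(j,d), deriv(d,j)
round 3: derive deriv(d,e) via R1 from deriv(d,b), deriv(b,e)
round 3: derive deriv(d,g) via R1 from deriv(d,a), deriv(a,g)

yes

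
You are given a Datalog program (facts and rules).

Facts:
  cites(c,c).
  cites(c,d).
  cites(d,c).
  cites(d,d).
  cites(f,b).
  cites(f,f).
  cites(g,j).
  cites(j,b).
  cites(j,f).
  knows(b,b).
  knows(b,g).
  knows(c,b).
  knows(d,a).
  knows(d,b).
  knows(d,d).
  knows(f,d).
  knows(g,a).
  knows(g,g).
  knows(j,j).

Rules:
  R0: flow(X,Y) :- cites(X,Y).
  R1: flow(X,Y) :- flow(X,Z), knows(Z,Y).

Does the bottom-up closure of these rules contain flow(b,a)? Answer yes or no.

round 1: derive flow(c,c) via R0 from cites(c,c)
round 1: derive flow(c,d) via R0 from cites(c,d)
round 1: derive flow(d,c) via R0 from cites(d,c)
round 1: derive flow(d,d) via R0 from cites(d,d)
round 1: derive flow(f,b) via R0 from cites(f,b)
round 1: derive flow(f,f) via R0 from cites(f,f)
round 1: derive flow(g,j) via R0 from cites(g,j)
round 1: derive flow(j,b) via R0 from cites(j,b)
round 1: derive flow(j,f) via R0 from cites(j,f)
round 2: derive flow(c,a) via R1 from flow(c,d), knows(d,a)
round 2: derive flow(c,b) via R1 from flow(c,c), knows(c,b)
round 2: derive flow(d,a) via R1 from flow(d,d), knows(d,a)
round 2: derive flow(d,b) via R1 from flow(d,c), knows(c,b)
round 2: derive flow(f,d) via R1 from flow(f,f), knows(f,d)
round 2: derive flow(f,g) via R1 from flow(f,b), knows(b,g)
round 2: derive flow(j,d) via R1 from flow(j,f), knows(f,d)
round 2: derive flow(j,g) via R1 from flow(j,b), knows(b,g)
round 3: derive flow(c,g) via R1 from flow(c,b), knows(b,g)
round 3: derive flow(d,g) via R1 from flow(d,b), knows(b,g)
round 3: derive flow(f,a) via R1 from flow(f,d), knows(d,a)
round 3: derive flow(j,a) via R1 from flow(j,d), knows(d,a)

no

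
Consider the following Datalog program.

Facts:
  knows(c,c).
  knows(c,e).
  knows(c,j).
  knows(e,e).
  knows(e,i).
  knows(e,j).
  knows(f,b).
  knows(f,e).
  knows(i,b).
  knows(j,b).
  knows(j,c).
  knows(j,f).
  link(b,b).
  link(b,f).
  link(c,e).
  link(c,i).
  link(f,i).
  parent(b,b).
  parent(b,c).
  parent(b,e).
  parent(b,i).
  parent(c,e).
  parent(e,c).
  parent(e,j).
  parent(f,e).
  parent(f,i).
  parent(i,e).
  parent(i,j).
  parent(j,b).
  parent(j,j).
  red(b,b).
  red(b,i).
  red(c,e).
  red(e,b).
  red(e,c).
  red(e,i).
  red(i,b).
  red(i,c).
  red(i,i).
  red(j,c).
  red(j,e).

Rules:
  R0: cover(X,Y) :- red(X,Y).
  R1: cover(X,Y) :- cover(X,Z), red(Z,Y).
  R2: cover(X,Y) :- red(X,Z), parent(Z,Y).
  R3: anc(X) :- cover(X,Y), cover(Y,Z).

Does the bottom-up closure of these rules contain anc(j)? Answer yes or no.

round 1: derive cover(b,b) via R0 from red(b,b)
round 1: derive cover(b,i) via R0 from red(b,i)
round 1: derive cover(c,e) via R0 from red(c,e)
round 1: derive cover(e,b) via R0 from red(e,b)
round 1: derive cover(e,c) via R0 from red(e,c)
round 1: derive cover(e,i) via R0 from red(e,i)
round 1: derive cover(i,b) via R0 from red(i,b)
round 1: derive cover(i,c) via R0 from red(i,c)
round 1: derive cover(i,i) via R0 from red(i,i)
round 1: derive cover(j,c) via R0 from red(j,c)
round 1: derive cover(j,e) via R0 from red(j,e)
round 1: derive cover(b,c) via R2 from red(b,b), parent(b,c)
round 1: derive cover(b,e) via R2 from red(b,b), parent(b,e)
round 1: derive cover(b,j) via R2 from red(b,i), parent(i,j)
round 1: derive cover(c,c) via R2 from red(c,e), parent(e,c)
round 1: derive cover(c,j) via R2 from red(c,e), parent(e,j)
round 1: derive cover(e,e) via R2 from red(e,b), parent(b,e)
round 1: derive cover(e,j) via R2 from red(e,i), parent(i,j)
round 1: derive cover(i,e) via R2 from red(i,b), parent(b,e)
round 1: derive cover(i,j) via R2 from red(i,i), parent(i,j)
round 1: derive cover(j,j) via R2 from red(j,e), parent(e,j)
round 2: derive cover(c,b) via R1 from cover(c,e), red(e,b)
round 2: derive cover(c,i) via R1 from cover(c,e), red(e,i)
round 2: derive cover(j,b) via R1 from cover(j,e), red(e,b)
round 2: derive cover(j,i) via R1 from cover(j,e), red(e,i)
round 2: derive anc(b) via R3 from cover(b,b), cover(b,b)
round 2: derive anc(c) via R3 from cover(c,c), cover(c,c)
round 2: derive anc(e) via R3 from cover(e,b), cover(b,b)
round 2: derive anc(i) via R3 from cover(i,b), cover(b,b)
round 2: derive anc(j) via R3 from cover(j,c), cover(c,c)

yes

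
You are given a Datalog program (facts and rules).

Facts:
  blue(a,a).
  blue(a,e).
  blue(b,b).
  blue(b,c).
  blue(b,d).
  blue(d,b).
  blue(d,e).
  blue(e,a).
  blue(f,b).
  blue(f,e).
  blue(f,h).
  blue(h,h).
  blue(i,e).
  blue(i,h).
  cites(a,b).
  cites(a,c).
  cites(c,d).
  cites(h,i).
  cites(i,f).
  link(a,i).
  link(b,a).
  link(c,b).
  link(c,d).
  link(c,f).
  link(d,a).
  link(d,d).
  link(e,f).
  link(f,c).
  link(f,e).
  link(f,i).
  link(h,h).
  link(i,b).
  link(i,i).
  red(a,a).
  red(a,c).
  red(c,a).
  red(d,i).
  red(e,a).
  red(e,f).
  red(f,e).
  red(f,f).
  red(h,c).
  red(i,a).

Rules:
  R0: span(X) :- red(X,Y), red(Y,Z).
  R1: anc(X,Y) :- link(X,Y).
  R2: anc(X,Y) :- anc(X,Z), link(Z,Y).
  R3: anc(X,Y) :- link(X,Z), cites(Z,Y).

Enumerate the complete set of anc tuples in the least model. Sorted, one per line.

anc(a,a)
anc(a,b)
anc(a,c)
anc(a,d)
anc(a,e)
anc(a,f)
anc(a,i)
anc(b,a)
anc(b,b)
anc(b,c)
anc(b,d)
anc(b,e)
anc(b,f)
anc(b,i)
anc(c,a)
anc(c,b)
anc(c,c)
anc(c,d)
anc(c,e)
anc(c,f)
anc(c,i)
anc(d,a)
anc(d,b)
anc(d,c)
anc(d,d)
anc(d,e)
anc(d,f)
anc(d,i)
anc(e,a)
anc(e,b)
anc(e,c)
anc(e,d)
anc(e,e)
anc(e,f)
anc(e,i)
anc(f,a)
anc(f,b)
anc(f,c)
anc(f,d)
anc(f,e)
anc(f,f)
anc(f,i)
anc(h,a)
anc(h,b)
anc(h,h)
anc(h,i)
anc(i,a)
anc(i,b)
anc(i,c)
anc(i,d)
anc(i,e)
anc(i,f)
anc(i,i)

round 1: derive anc(a,i) via R1 from link(a,i)
round 1: derive anc(b,a) via R1 from link(b,a)
round 1: derive anc(c,b) via R1 from link(c,b)
round 1: derive anc(c,d) via R1 from link(c,d)
round 1: derive anc(c,f) via R1 from link(c,f)
round 1: derive anc(d,a) via R1 from link(d,a)
round 1: derive anc(d,d) via R1 from link(d,d)
round 1: derive anc(e,f) via R1 from link(e,f)
round 1: derive anc(f,c) via R1 from link(f,c)
round 1: derive anc(f,e) via R1 from link(f,e)
round 1: derive anc(f,i) via R1 from link(f,i)
round 1: derive anc(h,h) via R1 from link(h,h)
round 1: derive anc(i,b) via R1 from link(i,b)
round 1: derive anc(i,i) via R1 from link(i,i)
round 1: derive anc(a,f) via R3 from link(a,i), cites(i,f)
round 1: derive anc(b,b) via R3 from link(b,a), cites(a,b)
round 1: derive anc(b,c) via R3 from link(b,a), cites(a,c)
round 1: derive anc(d,b) via R3 from link(d,a), cites(a,b)
round 1: derive anc(d,c) via R3 from link(d,a), cites(a,c)
round 1: derive anc(f,d) via R3 from link(f,c), cites(c,d)
round 1: derive anc(f,f) via R3 from link(f,i), cites(i,f)
round 1: derive anc(h,i) via R3 from link(h,h), cites(h,i)
round 1: derive anc(i,f) via R3 from link(i,i), cites(i,f)
round 2: derive anc(a,b) via R2 from anc(a,i), link(i,b)
round 2: derive anc(a,c) via R2 from anc(a,f), link(f,c)
round 2: derive anc(a,e) via R2 from anc(a,f), link(f,e)
round 2: derive anc(b,d) via R2 from anc(b,c), link(c,d)
round 2: derive anc(b,f) via R2 from anc(b,c), link(c,f)
round 2: derive anc(b,i) via R2 from anc(b,a), link(a,i)
round 2: derive anc(c,a) via R2 from anc(c,b), link(b,a)
round 2: derive anc(c,c) via R2 from anc(c,f), link(f,c)
round 2: derive anc(c,e) via R2 from anc(c,f), link(f,e)
round 2: derive anc(c,i) via R2 from anc(c,f), link(f,i)
round 2: derive anc(d,f) via R2 from anc(d,c), link(c,f)
round 2: derive anc(d,i) via R2 from anc(d,a), link(a,i)
round 2: derive anc(e,c) via R2 from anc(e,f), link(f,c)
round 2: derive anc(e,e) via R2 from anc(e,f), link(f,e)
round 2: derive anc(e,i) via R2 from anc(e,f), link(f,i)
round 2: derive anc(f,a) via R2 from anc(f,d), link(d,a)
round 2: derive anc(f,b) via R2 from anc(f,c), link(c,b)
round 2: derive anc(h,b) via R2 from anc(h,i), link(i,b)
round 2: derive anc(i,a) via R2 from anc(i,b), link(b,a)
round 2: derive anc(i,c) via R2 from anc(i,f), link(f,c)
round 2: derive anc(i,e) via R2 from anc(i,f), link(f,e)
round 3: derive anc(a,a) via R2 from anc(a,b), link(b,a)
round 3: derive anc(a,d) via R2 from anc(a,c), link(c,d)
round 3: derive anc(b,e) via R2 from anc(b,f), link(f,e)
round 3: derive anc(d,e) via R2 from anc(d,f), link(f,e)
round 3: derive anc(e,b) via R2 from anc(e,c), link(c,b)
round 3: derive anc(e,d) via R2 from anc(e,c), link(c,d)
round 3: derive anc(h,a) via R2 from anc(h,b), link(b,a)
round 3: derive anc(i,d) via R2 from anc(i,c), link(c,d)
round 4: derive anc(e,a) via R2 from anc(e,b), link(b,a)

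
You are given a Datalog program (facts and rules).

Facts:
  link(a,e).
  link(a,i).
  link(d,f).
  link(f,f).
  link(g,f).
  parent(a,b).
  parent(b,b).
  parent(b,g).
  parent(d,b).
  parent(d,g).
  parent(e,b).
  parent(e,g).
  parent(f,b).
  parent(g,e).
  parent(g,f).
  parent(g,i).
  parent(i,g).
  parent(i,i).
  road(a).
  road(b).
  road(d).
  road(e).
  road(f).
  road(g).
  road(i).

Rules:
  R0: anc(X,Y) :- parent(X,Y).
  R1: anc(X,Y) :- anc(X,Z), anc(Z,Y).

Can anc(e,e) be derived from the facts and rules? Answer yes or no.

yes

round 1: derive anc(a,b) via R0 from parent(a,b)
round 1: derive anc(b,b) via R0 from parent(b,b)
round 1: derive anc(b,g) via R0 from parent(b,g)
round 1: derive anc(d,b) via R0 from parent(d,b)
round 1: derive anc(d,g) via R0 from parent(d,g)
round 1: derive anc(e,b) via R0 from parent(e,b)
round 1: derive anc(e,g) via R0 from parent(e,g)
round 1: derive anc(f,b) via R0 from parent(f,b)
round 1: derive anc(g,e) via R0 from parent(g,e)
round 1: derive anc(g,f) via R0 from parent(g,f)
round 1: derive anc(g,i) via R0 from parent(g,i)
round 1: derive anc(i,g) via R0 from parent(i,g)
round 1: derive anc(i,i) via R0 from parent(i,i)
round 2: derive anc(a,g) via R1 from anc(a,b), anc(b,g)
round 2: derive anc(b,e) via R1 from anc(b,g), anc(g,e)
round 2: derive anc(b,f) via R1 from anc(b,g), anc(g,f)
round 2: derive anc(b,i) via R1 from anc(b,g), anc(g,i)
round 2: derive anc(d,e) via R1 from anc(d,g), anc(g,e)
round 2: derive anc(d,f) via R1 from anc(d,g), anc(g,f)
round 2: derive anc(d,i) via R1 from anc(d,g), anc(g,i)
round 2: derive anc(e,e) via R1 from anc(e,g), anc(g,e)
round 2: derive anc(e,f) via R1 from anc(e,g), anc(g,f)
round 2: derive anc(e,i) via R1 from anc(e,g), anc(g,i)
round 2: derive anc(f,g) via R1 from anc(f,b), anc(b,g)
round 2: derive anc(g,b) via R1 from anc(g,e), anc(e,b)
round 2: derive anc(g,g) via R1 from anc(g,e), anc(e,g)
round 2: derive anc(i,e) via R1 from anc(i,g), anc(g,e)
round 2: derive anc(i,f) via R1 from anc(i,g), anc(g,f)
round 3: derive anc(a,e) via R1 from anc(a,b), anc(b,e)
round 3: derive anc(a,f) via R1 from anc(a,b), anc(b,f)
round 3: derive anc(a,i) via R1 from anc(a,b), anc(b,i)
round 3: derive anc(f,e) via R1 from anc(f,b), anc(b,e)
round 3: derive anc(f,f) via R1 from anc(f,b), anc(b,f)
round 3: derive anc(f,i) via R1 from anc(f,b), anc(b,i)
round 3: derive anc(i,b) via R1 from anc(i,e), anc(e,b)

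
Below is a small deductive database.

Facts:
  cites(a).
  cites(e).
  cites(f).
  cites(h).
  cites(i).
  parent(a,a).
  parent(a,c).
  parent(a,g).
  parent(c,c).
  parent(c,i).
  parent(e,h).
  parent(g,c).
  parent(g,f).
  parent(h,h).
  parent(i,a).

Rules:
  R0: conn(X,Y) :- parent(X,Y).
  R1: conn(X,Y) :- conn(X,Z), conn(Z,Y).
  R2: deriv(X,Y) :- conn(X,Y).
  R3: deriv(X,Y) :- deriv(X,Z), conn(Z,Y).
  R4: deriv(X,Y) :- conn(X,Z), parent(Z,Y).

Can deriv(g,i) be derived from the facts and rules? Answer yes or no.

round 1: derive conn(a,a) via R0 from parent(a,a)
round 1: derive conn(a,c) via R0 from parent(a,c)
round 1: derive conn(a,g) via R0 from parent(a,g)
round 1: derive conn(c,c) via R0 from parent(c,c)
round 1: derive conn(c,i) via R0 from parent(c,i)
round 1: derive conn(e,h) via R0 from parent(e,h)
round 1: derive conn(g,c) via R0 from parent(g,c)
round 1: derive conn(g,f) via R0 from parent(g,f)
round 1: derive conn(h,h) via R0 from parent(h,h)
round 1: derive conn(i,a) via R0 from parent(i,a)
round 2: derive conn(a,f) via R1 from conn(a,g), conn(g,f)
round 2: derive conn(a,i) via R1 from conn(a,c), conn(c,i)
round 2: derive conn(c,a) via R1 from conn(c,i), conn(i,a)
round 2: derive conn(g,i) via R1 from conn(g,c), conn(c,i)
round 2: derive conn(i,c) via R1 from conn(i,a), conn(a,c)
round 2: derive conn(i,g) via R1 from conn(i,a), conn(a,g)
round 2: derive deriv(a,a) via R2 from conn(a,a)
round 2: derive deriv(a,c) via R2 from conn(a,c)
round 2: derive deriv(a,g) via R2 from conn(a,g)
round 2: derive deriv(c,c) via R2 from conn(c,c)
round 2: derive deriv(c,i) via R2 from conn(c,i)
round 2: derive deriv(e,h) via R2 from conn(e,h)
round 2: derive deriv(g,c) via R2 from conn(g,c)
round 2: derive deriv(g,f) via R2 from conn(g,f)
round 2: derive deriv(h,h) via R2 from conn(h,h)
round 2: derive deriv(i,a) via R2 from conn(i,a)
round 2: derive deriv(a,f) via R4 from conn(a,g), parent(g,f)
round 2: derive deriv(a,i) via R4 from conn(a,c), parent(c,i)
round 2: derive deriv(c,a) via R4 from conn(c,i), parent(i,a)
round 2: derive deriv(g,i) via R4 from conn(g,c), parent(c,i)
round 2: derive deriv(i,c) via R4 from conn(i,a), parent(a,c)
round 2: derive deriv(i,g) via R4 from conn(i,a), parent(a,g)
round 3: derive conn(c,f) via R1 from conn(c,a), conn(a,f)
round 3: derive conn(c,g) via R1 from conn(c,a), conn(a,g)
round 3: derive conn(g,a) via R1 from conn(g,c), conn(c,a)
round 3: derive conn(g,g) via R1 from conn(g,i), conn(i,g)
round 3: derive conn(i,f) via R1 from conn(i,a), conn(a,f)
round 3: derive conn(i,i) via R1 from conn(i,a), conn(a,i)
round 3: derive deriv(c,f) via R3 from deriv(c,a), conn(a,f)
round 3: derive deriv(c,g) via R3 from deriv(c,a), conn(a,g)
round 3: derive deriv(g,a) via R3 from deriv(g,c), conn(c,a)
round 3: derive deriv(g,g) via R3 from deriv(g,i), conn(i,g)
round 3: derive deriv(i,f) via R3 from deriv(i,a), conn(a,f)
round 3: derive deriv(i,i) via R3 from deriv(i,a), conn(a,i)

yes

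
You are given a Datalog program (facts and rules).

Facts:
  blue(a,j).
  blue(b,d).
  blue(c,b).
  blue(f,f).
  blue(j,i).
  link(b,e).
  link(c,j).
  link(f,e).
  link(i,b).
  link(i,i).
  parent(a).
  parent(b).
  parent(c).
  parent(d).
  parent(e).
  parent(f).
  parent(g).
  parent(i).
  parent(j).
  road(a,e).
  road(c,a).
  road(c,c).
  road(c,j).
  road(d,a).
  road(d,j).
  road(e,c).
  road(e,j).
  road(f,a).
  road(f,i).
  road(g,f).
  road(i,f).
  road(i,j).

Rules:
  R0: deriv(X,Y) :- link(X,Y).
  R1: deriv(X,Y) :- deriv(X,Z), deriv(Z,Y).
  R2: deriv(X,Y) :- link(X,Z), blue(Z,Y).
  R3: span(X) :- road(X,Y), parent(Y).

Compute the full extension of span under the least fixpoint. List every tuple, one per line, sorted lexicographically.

round 1: derive span(a) via R3 from road(a,e), parent(e)
round 1: derive span(c) via R3 from road(c,a), parent(a)
round 1: derive span(d) via R3 from road(d,a), parent(a)
round 1: derive span(e) via R3 from road(e,c), parent(c)
round 1: derive span(f) via R3 from road(f,a), parent(a)
round 1: derive span(g) via R3 from road(g,f), parent(f)
round 1: derive span(i) via R3 from road(i,f), parent(f)

span(a)
span(c)
span(d)
span(e)
span(f)
span(g)
span(i)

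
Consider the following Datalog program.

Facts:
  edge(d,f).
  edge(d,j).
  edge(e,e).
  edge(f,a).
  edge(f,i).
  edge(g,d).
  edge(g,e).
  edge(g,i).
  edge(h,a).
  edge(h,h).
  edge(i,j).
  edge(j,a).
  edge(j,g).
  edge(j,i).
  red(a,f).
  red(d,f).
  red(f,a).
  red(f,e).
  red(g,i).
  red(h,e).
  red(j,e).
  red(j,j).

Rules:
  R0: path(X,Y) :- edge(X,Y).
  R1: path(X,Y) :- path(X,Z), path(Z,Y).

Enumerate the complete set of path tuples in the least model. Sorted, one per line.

round 1: derive path(d,f) via R0 from edge(d,f)
round 1: derive path(d,j) via R0 from edge(d,j)
round 1: derive path(e,e) via R0 from edge(e,e)
round 1: derive path(f,a) via R0 from edge(f,a)
round 1: derive path(f,i) via R0 from edge(f,i)
round 1: derive path(g,d) via R0 from edge(g,d)
round 1: derive path(g,e) via R0 from edge(g,e)
round 1: derive path(g,i) via R0 from edge(g,i)
round 1: derive path(h,a) via R0 from edge(h,a)
round 1: derive path(h,h) via R0 from edge(h,h)
round 1: derive path(i,j) via R0 from edge(i,j)
round 1: derive path(j,a) via R0 from edge(j,a)
round 1: derive path(j,g) via R0 from edge(j,g)
round 1: derive path(j,i) via R0 from edge(j,i)
round 2: derive path(d,a) via R1 from path(d,f), path(f,a)
round 2: derive path(d,g) via R1 from path(d,j), path(j,g)
round 2: derive path(d,i) via R1 from path(d,f), path(f,i)
round 2: derive path(f,j) via R1 from path(f,i), path(i,j)
round 2: derive path(g,f) via R1 from path(g,d), path(d,f)
round 2: derive path(g,j) via R1 from path(g,d), path(d,j)
round 2: derive path(i,a) via R1 from path(i,j), path(j,a)
round 2: derive path(i,g) via R1 from path(i,j), path(j,g)
round 2: derive path(i,i) via R1 from path(i,j), path(j,i)
round 2: derive path(j,d) via R1 from path(j,g), path(g,d)
round 2: derive path(j,e) via R1 from path(j,g), path(g,e)
round 2: derive path(j,j) via R1 from path(j,i), path(i,j)
round 3: derive path(d,d) via R1 from path(d,g), path(g,d)
round 3: derive path(d,e) via R1 from path(d,g), path(g,e)
round 3: derive path(f,d) via R1 from path(f,j), path(j,d)
round 3: derive path(f,e) via R1 from path(f,j), path(j,e)
round 3: derive path(f,g) via R1 from path(f,i), path(i,g)
round 3: derive path(g,a) via R1 from path(g,d), path(d,a)
round 3: derive path(g,g) via R1 from path(g,d), path(d,g)
round 3: derive path(i,d) via R1 from path(i,g), path(g,d)
round 3: derive path(i,e) via R1 from path(i,g), path(g,e)
round 3: derive path(i,f) via R1 from path(i,g), path(g,f)
round 3: derive path(j,f) via R1 from path(j,d), path(d,f)
round 4: derive path(f,f) via R1 from path(f,d), path(d,f)

path(d,a)
path(d,d)
path(d,e)
path(d,f)
path(d,g)
path(d,i)
path(d,j)
path(e,e)
path(f,a)
path(f,d)
path(f,e)
path(f,f)
path(f,g)
path(f,i)
path(f,j)
path(g,a)
path(g,d)
path(g,e)
path(g,f)
path(g,g)
path(g,i)
path(g,j)
path(h,a)
path(h,h)
path(i,a)
path(i,d)
path(i,e)
path(i,f)
path(i,g)
path(i,i)
path(i,j)
path(j,a)
path(j,d)
path(j,e)
path(j,f)
path(j,g)
path(j,i)
path(j,j)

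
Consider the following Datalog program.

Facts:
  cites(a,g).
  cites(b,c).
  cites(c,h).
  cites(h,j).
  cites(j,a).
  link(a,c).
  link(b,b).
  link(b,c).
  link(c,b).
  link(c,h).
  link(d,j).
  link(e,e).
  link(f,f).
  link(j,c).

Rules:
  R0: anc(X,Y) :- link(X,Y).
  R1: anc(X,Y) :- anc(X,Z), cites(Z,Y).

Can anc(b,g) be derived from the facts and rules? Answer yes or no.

round 1: derive anc(a,c) via R0 from link(a,c)
round 1: derive anc(b,b) via R0 from link(b,b)
round 1: derive anc(b,c) via R0 from link(b,c)
round 1: derive anc(c,b) via R0 from link(c,b)
round 1: derive anc(c,h) via R0 from link(c,h)
round 1: derive anc(d,j) via R0 from link(d,j)
round 1: derive anc(e,e) via R0 from link(e,e)
round 1: derive anc(f,f) via R0 from link(f,f)
round 1: derive anc(j,c) via R0 from link(j,c)
round 2: derive anc(a,h) via R1 from anc(a,c), cites(c,h)
round 2: derive anc(b,h) via R1 from anc(b,c), cites(c,h)
round 2: derive anc(c,c) via R1 from anc(c,b), cites(b,c)
round 2: derive anc(c,j) via R1 from anc(c,h), cites(h,j)
round 2: derive anc(d,a) via R1 from anc(d,j), cites(j,a)
round 2: derive anc(j,h) via R1 from anc(j,c), cites(c,h)
round 3: derive anc(a,j) via R1 from anc(a,h), cites(h,j)
round 3: derive anc(b,j) via R1 from anc(b,h), cites(h,j)
round 3: derive anc(c,a) via R1 from anc(c,j), cites(j,a)
round 3: derive anc(d,g) via R1 from anc(d,a), cites(a,g)
round 3: derive anc(j,j) via R1 from anc(j,h), cites(h,j)
round 4: derive anc(a,a) via R1 from anc(a,j), cites(j,a)
round 4: derive anc(b,a) via R1 from anc(b,j), cites(j,a)
round 4: derive anc(c,g) via R1 from anc(c,a), cites(a,g)
round 4: derive anc(j,a) via R1 from anc(j,j), cites(j,a)
round 5: derive anc(a,g) via R1 from anc(a,a), cites(a,g)
round 5: derive anc(b,g) via R1 from anc(b,a), cites(a,g)
round 5: derive anc(j,g) via R1 from anc(j,a), cites(a,g)

yes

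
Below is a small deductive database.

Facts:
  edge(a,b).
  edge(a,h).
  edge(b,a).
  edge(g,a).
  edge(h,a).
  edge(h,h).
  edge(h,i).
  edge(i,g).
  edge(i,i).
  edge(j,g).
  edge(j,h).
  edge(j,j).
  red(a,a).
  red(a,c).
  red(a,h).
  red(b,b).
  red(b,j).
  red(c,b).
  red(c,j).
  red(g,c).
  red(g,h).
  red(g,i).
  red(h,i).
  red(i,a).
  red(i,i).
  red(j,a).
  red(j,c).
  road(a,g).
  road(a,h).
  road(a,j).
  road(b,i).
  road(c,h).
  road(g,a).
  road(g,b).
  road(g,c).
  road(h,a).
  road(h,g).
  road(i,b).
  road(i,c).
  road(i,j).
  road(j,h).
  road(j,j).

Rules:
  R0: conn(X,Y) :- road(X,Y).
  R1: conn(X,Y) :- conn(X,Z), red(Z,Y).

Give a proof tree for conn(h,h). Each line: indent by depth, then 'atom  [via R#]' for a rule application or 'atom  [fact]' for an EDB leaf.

conn(h,h)  [via R1]
  conn(h,a)  [via R0]
    road(h,a)  [fact]
  red(a,h)  [fact]

round 1: derive conn(a,g) via R0 from road(a,g)
round 1: derive conn(a,h) via R0 from road(a,h)
round 1: derive conn(a,j) via R0 from road(a,j)
round 1: derive conn(b,i) via R0 from road(b,i)
round 1: derive conn(c,h) via R0 from road(c,h)
round 1: derive conn(g,a) via R0 from road(g,a)
round 1: derive conn(g,b) via R0 from road(g,b)
round 1: derive conn(g,c) via R0 from road(g,c)
round 1: derive conn(h,a) via R0 from road(h,a)
round 1: derive conn(h,g) via R0 from road(h,g)
round 1: derive conn(i,b) via R0 from road(i,b)
round 1: derive conn(i,c) via R0 from road(i,c)
round 1: derive conn(i,j) via R0 from road(i,j)
round 1: derive conn(j,h) via R0 from road(j,h)
round 1: derive conn(j,j) via R0 from road(j,j)
round 2: derive conn(a,a) via R1 from conn(a,j), red(j,a)
round 2: derive conn(a,c) via R1 from conn(a,g), red(g,c)
round 2: derive conn(a,i) via R1 from conn(a,g), red(g,i)
round 2: derive conn(b,a) via R1 from conn(b,i), red(i,a)
round 2: derive conn(c,i) via R1 from conn(c,h), red(h,i)
round 2: derive conn(g,h) via R1 from conn(g,a), red(a,h)
round 2: derive conn(g,j) via R1 from conn(g,b), red(b,j)
round 2: derive conn(h,c) via R1 from conn(h,a), red(a,c)
round 2: derive conn(h,h) via R1 from conn(h,a), red(a,h)
round 2: derive conn(h,i) via R1 from conn(h,g), red(g,i)
round 2: derive conn(i,a) via R1 from conn(i,j), red(j,a)
round 2: derive conn(j,a) via R1 from conn(j,j), red(j,a)
round 2: derive conn(j,c) via R1 from conn(j,j), red(j,c)
round 2: derive conn(j,i) via R1 from conn(j,h), red(h,i)
round 3: derive conn(a,b) via R1 from conn(a,c), red(c,b)
round 3: derive conn(b,c) via R1 from conn(b,a), red(a,c)
round 3: derive conn(b,h) via R1 from conn(b,a), red(a,h)
round 3: derive conn(c,a) via R1 from conn(c,i), red(i,a)
round 3: derive conn(g,i) via R1 from conn(g,h), red(h,i)
round 3: derive conn(h,b) via R1 from conn(h,c), red(c,b)
round 3: derive conn(h,j) via R1 from conn(h,c), red(c,j)
round 3: derive conn(i,h) via R1 from conn(i,a), red(a,h)
round 3: derive conn(j,b) via R1 from conn(j,c), red(c,b)
round 4: derive conn(b,b) via R1 from conn(b,c), red(c,b)
round 4: derive conn(b,j) via R1 from conn(b,c), red(c,j)
round 4: derive conn(c,c) via R1 from conn(c,a), red(a,c)
round 4: derive conn(i,i) via R1 from conn(i,h), red(h,i)
round 5: derive conn(c,b) via R1 from conn(c,c), red(c,b)
round 5: derive conn(c,j) via R1 from conn(c,c), red(c,j)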